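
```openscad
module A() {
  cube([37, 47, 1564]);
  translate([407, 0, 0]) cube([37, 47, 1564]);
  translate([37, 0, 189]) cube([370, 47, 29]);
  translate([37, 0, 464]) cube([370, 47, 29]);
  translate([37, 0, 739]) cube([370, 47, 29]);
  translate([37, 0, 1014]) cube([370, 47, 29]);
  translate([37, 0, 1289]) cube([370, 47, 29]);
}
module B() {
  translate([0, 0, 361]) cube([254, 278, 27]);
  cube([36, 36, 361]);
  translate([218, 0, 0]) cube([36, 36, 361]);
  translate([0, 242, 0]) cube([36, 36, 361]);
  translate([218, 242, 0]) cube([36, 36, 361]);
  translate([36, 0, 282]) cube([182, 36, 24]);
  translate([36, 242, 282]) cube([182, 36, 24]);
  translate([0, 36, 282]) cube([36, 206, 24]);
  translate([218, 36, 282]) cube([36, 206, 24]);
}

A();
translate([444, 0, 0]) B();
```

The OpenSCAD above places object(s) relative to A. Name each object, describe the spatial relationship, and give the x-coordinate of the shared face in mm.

The ladder's +x face and the stool's −x face are both at x = 444 mm.

A is a ladder. B is a stool. The stool is against the ladder's +x side, with their −y faces flush. The x-coordinate of the shared face is 444 mm.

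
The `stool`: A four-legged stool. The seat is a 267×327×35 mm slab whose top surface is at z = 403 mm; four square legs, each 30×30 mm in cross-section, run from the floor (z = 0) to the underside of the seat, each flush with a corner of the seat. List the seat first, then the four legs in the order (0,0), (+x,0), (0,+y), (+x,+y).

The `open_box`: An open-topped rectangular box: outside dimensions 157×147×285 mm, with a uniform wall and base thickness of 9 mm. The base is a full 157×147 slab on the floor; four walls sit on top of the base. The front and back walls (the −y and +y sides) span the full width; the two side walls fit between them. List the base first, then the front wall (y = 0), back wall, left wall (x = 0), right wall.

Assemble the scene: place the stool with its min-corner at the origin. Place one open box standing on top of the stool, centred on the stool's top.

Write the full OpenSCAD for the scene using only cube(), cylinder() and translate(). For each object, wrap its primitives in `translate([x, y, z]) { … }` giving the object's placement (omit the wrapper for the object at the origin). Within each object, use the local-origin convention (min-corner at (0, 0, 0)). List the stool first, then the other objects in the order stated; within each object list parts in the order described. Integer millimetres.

translate([0, 0, 368]) cube([267, 327, 35]);
cube([30, 30, 368]);
translate([237, 0, 0]) cube([30, 30, 368]);
translate([0, 297, 0]) cube([30, 30, 368]);
translate([237, 297, 0]) cube([30, 30, 368]);
translate([55, 90, 403]) {
  cube([157, 147, 9]);
  translate([0, 0, 9]) cube([157, 9, 276]);
  translate([0, 138, 9]) cube([157, 9, 276]);
  translate([0, 9, 9]) cube([9, 129, 276]);
  translate([148, 9, 9]) cube([9, 129, 276]);
}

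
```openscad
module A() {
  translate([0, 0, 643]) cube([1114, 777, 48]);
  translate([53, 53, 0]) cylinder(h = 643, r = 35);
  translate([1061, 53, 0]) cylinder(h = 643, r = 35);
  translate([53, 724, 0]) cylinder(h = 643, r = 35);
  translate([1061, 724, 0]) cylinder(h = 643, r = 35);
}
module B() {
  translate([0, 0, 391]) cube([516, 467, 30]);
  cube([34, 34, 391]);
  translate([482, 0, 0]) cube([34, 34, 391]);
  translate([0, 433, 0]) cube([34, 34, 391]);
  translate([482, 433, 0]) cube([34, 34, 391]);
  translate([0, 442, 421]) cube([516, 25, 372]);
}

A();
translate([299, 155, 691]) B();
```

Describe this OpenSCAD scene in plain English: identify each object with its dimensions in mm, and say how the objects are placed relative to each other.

A is a table with a 1114×777 mm rectangular top, 48 mm thick, top surface at z = 691 mm, supported by four round legs of 70 mm diameter, each leg's bounding box inset 18 mm from the nearest pair of top edges, running from the floor.

B is a chair. The seat is a 516×467×30 mm slab with its top at z = 421 mm, on four 34×34 mm corner legs (flush with the seat edges, standing on z = 0). A flat backrest 25 mm thick, 372 mm tall, spans the full seat width and rises from the seat top along its +y edge, rear face flush with the rear of the seat.

The chair is on top of the table, centred.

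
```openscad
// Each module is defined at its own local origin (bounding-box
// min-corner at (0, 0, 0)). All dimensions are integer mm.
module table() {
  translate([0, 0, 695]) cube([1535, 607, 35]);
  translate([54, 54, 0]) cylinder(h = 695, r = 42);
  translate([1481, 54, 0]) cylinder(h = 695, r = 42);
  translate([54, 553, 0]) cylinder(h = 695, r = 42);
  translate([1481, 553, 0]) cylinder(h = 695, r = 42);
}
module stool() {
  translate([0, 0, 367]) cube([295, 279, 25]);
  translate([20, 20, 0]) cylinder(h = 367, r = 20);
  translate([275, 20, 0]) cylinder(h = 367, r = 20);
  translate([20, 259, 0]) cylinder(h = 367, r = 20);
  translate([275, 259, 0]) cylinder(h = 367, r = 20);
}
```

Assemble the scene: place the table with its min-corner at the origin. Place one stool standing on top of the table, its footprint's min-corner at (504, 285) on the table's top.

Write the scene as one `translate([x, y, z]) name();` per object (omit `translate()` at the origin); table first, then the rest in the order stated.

table();
translate([504, 285, 730]) stool();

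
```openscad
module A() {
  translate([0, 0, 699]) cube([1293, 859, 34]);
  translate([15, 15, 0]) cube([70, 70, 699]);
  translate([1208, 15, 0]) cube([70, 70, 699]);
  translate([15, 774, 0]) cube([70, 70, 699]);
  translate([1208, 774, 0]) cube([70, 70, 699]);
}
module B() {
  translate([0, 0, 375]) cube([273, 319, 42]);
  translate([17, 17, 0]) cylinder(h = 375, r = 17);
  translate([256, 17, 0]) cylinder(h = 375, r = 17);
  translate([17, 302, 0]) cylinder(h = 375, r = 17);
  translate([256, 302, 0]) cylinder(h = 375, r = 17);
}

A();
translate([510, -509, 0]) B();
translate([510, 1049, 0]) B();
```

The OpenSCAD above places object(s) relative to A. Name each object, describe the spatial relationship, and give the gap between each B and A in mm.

A is a table. B is a stool. Two stools sit around the table at the −y, +y sides. The gap between each stool and the table is 190 mm.

Each stool's nearest face is 190 mm from the table's bounding box.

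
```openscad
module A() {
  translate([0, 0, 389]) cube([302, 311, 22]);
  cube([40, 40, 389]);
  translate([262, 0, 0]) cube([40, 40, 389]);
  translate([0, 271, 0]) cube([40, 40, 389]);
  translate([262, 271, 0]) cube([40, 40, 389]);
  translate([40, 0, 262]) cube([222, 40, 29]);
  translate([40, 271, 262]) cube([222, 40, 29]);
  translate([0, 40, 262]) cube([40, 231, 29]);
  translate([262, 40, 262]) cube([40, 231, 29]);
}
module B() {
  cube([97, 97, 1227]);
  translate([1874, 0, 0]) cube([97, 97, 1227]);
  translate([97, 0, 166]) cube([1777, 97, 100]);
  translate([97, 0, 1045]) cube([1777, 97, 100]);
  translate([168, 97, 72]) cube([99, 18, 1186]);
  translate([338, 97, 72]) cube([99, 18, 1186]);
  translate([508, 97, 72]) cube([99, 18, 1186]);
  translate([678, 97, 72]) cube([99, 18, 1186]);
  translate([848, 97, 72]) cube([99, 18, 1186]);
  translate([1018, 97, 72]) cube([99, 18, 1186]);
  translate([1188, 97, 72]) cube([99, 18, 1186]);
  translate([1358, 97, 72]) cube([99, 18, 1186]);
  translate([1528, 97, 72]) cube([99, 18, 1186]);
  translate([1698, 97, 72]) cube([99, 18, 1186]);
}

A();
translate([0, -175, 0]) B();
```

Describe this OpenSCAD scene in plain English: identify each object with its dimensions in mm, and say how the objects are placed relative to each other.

A is a four-legged stool. The seat is a 302×311×22 mm slab whose top surface is at z = 411 mm; four square legs, each 40×40 mm in cross-section, run from the floor (z = 0) to the underside of the seat, each flush with a corner of the seat. Four stretchers, 40 mm wide and 29 mm tall, connect adjacent legs with their undersides at z = 262 mm, each running between the inner faces of the legs it joins and aligned with the legs' outer faces on the other axis.

B is a fence section. Two 97×97 mm posts, 1227 mm tall, stand on the floor with a clear span of 1777 mm between their inner faces. Two horizontal rails of 97×100 mm section span the gap between the posts with their undersides at z = 166 mm and z = 1045 mm, flush with the posts' −y face. 10 pickets, each 99 mm wide, 18 mm thick and 1186 mm tall, are fixed to the +y face of the rails with their bottoms at z = 72 mm, evenly spaced across the span with equal gaps (rounded down to the nearest mm) at the −x end and between each pair — any rounding remainder accumulates at the +x end.

The fence section is on the floor beside the stool on its −y side.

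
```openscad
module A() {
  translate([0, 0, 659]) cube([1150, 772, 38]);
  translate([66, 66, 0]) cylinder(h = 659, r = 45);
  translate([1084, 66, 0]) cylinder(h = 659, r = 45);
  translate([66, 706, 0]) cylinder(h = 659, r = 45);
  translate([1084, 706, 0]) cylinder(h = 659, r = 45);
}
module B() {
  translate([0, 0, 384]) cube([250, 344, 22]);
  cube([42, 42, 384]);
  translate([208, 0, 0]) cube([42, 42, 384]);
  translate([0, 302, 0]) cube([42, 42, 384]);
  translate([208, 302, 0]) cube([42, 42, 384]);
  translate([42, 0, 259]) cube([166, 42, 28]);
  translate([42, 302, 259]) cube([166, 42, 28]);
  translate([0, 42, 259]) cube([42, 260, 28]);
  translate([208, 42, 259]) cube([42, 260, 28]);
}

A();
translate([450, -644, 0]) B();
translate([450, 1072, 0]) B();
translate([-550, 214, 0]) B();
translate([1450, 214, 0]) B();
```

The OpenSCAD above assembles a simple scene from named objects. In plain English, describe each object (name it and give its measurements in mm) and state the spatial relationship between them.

A is a table: top 1150 mm (x) × 772 mm (y), 38 mm thick, upper face at z = 697 mm, on four round legs of 90 mm diameter, each leg's bounding box inset 21 mm from the nearest pair of top edges, running from z = 0 to the bottom of the top.

B is a four-legged stool. The seat is 250×344 mm, 22 mm thick, top at z = 406 mm. It stands on four square legs, each 42×42 mm in cross-section, from z = 0 to the seat underside, each flush with a corner of the seat. Four stretchers, 42 mm wide and 28 mm tall, connect adjacent legs with their undersides at z = 259 mm, each running between the inner faces of the legs it joins and aligned with the legs' outer faces on the other axis.

Four stools sit around the table at the −y, +y, −x, +x sides.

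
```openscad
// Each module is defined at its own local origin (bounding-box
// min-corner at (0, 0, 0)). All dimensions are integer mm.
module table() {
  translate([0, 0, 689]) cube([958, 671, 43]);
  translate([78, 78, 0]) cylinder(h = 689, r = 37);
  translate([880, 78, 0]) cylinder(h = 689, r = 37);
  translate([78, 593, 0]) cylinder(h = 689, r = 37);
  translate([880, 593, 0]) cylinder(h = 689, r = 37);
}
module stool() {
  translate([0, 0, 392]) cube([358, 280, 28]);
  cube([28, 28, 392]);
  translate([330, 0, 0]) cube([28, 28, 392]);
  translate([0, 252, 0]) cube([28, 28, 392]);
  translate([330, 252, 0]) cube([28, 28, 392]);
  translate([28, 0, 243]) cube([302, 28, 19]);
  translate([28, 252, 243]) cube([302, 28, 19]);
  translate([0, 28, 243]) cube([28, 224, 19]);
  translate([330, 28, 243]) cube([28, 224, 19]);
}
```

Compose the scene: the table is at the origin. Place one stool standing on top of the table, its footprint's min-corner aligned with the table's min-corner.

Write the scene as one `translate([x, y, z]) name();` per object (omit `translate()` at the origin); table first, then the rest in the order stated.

table();
translate([0, 0, 732]) stool();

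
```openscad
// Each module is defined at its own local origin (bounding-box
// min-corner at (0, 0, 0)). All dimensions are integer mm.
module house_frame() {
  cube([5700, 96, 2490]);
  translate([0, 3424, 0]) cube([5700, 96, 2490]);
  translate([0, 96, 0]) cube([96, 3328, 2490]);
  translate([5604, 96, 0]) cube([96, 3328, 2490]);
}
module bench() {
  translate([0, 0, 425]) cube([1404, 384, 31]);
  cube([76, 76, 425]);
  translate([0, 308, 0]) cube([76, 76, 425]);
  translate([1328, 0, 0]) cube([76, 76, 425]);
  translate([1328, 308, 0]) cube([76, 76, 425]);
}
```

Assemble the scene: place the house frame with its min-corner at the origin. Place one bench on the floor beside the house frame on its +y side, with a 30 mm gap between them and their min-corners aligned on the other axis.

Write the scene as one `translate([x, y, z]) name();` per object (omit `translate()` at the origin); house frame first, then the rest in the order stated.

house_frame();
translate([0, 3550, 0]) bench();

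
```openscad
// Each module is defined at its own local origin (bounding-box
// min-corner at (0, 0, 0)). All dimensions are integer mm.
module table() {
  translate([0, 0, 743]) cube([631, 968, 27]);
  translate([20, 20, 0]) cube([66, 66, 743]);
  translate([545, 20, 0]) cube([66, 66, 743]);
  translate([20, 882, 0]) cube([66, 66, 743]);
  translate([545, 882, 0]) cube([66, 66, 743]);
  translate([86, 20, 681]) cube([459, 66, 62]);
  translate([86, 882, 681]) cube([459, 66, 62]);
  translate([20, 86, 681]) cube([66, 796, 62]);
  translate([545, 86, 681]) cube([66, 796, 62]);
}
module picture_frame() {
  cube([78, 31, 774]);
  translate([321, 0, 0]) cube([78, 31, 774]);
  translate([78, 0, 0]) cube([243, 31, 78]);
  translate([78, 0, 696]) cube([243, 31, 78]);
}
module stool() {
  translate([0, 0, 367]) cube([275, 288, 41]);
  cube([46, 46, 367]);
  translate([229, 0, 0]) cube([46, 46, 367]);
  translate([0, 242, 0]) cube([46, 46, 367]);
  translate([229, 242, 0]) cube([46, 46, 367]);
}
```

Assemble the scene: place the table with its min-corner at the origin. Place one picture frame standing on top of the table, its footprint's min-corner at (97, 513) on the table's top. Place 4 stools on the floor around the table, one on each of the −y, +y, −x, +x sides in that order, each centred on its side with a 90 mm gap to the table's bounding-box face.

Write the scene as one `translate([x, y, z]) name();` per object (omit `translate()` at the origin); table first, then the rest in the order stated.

table();
translate([97, 513, 770]) picture_frame();
translate([178, -378, 0]) stool();
translate([178, 1058, 0]) stool();
translate([-365, 340, 0]) stool();
translate([721, 340, 0]) stool();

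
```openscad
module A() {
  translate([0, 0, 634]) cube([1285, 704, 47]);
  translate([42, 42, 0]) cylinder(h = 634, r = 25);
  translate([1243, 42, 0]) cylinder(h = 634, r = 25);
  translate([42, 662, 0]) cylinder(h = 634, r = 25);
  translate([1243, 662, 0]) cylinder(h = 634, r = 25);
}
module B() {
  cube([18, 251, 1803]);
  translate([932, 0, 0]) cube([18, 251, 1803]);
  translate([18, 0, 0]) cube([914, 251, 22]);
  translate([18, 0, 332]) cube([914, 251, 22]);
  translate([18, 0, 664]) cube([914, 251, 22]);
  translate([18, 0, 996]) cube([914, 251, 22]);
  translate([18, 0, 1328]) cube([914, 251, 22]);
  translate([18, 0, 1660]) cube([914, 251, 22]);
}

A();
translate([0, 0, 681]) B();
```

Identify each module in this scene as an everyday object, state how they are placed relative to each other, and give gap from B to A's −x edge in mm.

The bookshelf's min-x is at 0; the table's min-x is 0; gap = 0 mm.

A is a table. B is a bookshelf. The bookshelf is on top of the table. The gap from the bookshelf to the table's −x edge is 0 mm.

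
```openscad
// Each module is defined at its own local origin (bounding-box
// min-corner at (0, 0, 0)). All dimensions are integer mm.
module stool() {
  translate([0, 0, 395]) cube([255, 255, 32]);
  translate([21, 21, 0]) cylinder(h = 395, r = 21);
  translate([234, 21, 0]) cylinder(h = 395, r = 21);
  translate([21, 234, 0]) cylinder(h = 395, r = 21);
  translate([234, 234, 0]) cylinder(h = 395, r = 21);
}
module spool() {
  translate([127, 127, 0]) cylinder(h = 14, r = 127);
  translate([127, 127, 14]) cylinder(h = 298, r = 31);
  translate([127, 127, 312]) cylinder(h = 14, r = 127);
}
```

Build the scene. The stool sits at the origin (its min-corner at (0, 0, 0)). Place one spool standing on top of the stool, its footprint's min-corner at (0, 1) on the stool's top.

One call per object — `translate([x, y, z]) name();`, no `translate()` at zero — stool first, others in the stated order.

stool();
translate([0, 1, 427]) spool();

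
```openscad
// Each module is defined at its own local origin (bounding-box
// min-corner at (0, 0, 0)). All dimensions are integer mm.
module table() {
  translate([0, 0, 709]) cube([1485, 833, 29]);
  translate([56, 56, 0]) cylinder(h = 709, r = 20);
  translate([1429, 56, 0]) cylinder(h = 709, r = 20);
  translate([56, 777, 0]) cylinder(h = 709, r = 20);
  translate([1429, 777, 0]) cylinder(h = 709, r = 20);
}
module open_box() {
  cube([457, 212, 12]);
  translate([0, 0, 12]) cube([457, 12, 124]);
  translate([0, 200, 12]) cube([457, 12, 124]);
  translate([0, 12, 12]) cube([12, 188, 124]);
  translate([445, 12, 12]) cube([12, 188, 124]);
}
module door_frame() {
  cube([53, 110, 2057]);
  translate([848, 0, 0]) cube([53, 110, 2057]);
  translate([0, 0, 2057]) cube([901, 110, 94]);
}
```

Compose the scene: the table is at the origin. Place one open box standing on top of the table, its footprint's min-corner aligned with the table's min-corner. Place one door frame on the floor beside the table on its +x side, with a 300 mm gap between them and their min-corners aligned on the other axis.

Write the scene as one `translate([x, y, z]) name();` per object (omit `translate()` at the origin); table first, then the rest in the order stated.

table();
translate([0, 0, 738]) open_box();
translate([1785, 0, 0]) door_frame();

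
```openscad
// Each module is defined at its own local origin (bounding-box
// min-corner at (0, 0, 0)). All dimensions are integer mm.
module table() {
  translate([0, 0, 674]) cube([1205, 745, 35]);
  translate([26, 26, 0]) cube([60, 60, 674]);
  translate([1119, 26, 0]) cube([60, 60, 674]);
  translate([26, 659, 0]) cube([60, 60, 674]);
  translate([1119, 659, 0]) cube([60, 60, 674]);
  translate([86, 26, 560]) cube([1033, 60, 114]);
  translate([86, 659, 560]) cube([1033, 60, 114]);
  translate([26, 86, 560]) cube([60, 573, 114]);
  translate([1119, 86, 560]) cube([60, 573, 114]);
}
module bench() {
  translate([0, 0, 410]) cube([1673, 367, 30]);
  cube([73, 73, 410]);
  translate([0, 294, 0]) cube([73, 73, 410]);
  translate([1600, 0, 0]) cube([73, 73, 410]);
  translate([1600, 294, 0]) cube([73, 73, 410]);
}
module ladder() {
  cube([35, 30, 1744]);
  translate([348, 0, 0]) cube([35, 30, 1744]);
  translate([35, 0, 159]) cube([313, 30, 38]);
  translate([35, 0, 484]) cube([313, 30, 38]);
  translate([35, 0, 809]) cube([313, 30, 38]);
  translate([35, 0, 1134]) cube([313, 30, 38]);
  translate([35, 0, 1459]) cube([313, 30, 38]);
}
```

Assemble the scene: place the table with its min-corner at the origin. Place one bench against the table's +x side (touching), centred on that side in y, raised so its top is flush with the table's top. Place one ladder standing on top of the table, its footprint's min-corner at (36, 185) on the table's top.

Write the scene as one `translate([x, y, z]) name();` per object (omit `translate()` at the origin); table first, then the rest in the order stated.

table();
translate([1205, 189, 269]) bench();
translate([36, 185, 709]) ladder();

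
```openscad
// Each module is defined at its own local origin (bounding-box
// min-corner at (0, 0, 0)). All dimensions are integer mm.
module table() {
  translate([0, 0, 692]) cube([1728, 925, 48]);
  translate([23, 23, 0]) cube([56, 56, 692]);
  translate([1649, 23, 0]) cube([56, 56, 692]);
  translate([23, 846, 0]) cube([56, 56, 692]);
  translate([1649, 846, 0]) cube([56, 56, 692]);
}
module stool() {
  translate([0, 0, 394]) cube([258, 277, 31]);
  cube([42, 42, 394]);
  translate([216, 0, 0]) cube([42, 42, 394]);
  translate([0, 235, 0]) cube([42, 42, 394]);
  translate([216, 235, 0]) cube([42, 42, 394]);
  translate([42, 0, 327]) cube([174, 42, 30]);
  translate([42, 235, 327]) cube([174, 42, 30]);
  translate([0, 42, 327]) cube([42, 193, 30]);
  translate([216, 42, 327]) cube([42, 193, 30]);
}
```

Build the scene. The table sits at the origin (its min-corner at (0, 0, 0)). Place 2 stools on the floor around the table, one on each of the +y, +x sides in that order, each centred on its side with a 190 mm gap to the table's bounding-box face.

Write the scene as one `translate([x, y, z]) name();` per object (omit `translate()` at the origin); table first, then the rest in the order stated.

table();
translate([735, 1115, 0]) stool();
translate([1918, 324, 0]) stool();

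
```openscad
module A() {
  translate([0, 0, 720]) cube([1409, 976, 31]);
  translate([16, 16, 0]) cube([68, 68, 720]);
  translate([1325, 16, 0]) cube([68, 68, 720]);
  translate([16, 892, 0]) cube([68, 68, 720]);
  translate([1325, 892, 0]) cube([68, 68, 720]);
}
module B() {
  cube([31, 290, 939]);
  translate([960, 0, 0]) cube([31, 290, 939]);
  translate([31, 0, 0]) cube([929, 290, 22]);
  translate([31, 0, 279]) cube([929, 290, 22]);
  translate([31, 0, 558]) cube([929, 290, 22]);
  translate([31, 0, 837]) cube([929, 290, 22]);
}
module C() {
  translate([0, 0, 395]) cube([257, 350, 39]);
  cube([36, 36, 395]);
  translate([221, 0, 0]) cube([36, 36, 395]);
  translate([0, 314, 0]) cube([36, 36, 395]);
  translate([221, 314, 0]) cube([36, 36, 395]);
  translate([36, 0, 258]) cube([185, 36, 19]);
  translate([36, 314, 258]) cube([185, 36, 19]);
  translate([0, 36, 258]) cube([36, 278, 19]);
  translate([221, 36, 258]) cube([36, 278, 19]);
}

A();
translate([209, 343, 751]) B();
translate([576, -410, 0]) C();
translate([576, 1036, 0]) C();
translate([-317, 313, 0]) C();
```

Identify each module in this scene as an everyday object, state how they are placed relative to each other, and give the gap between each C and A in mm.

Each stool's nearest face is 60 mm from the table's bounding box.

A is a table. B is a bookshelf. C is a stool. The bookshelf is on top of the table, centred. Three stools sit around the table at the −y, +y, −x sides. The gap between each stool and the table is 60 mm.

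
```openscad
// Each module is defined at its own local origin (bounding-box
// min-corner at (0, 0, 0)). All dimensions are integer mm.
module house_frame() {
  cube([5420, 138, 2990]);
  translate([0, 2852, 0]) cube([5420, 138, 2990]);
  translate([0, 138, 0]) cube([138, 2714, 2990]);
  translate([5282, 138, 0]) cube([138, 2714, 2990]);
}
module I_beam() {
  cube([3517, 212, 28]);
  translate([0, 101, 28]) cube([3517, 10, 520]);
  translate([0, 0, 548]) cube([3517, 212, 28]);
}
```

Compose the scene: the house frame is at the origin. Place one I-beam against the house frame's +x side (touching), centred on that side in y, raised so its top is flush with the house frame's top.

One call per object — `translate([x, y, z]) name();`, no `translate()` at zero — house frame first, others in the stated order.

house_frame();
translate([5420, 1389, 2414]) I_beam();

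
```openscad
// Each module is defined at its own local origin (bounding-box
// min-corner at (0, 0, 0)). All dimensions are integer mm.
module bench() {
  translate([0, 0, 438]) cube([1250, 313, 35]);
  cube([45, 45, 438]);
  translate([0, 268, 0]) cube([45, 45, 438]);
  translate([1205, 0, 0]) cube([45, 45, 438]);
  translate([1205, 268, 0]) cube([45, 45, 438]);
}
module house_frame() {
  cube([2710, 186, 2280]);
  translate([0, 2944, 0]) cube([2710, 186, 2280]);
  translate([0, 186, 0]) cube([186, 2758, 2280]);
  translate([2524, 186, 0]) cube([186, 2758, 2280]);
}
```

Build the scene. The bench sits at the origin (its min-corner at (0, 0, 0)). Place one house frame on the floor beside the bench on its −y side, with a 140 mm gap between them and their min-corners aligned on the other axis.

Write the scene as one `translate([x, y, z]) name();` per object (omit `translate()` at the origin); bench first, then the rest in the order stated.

bench();
translate([0, -3270, 0]) house_frame();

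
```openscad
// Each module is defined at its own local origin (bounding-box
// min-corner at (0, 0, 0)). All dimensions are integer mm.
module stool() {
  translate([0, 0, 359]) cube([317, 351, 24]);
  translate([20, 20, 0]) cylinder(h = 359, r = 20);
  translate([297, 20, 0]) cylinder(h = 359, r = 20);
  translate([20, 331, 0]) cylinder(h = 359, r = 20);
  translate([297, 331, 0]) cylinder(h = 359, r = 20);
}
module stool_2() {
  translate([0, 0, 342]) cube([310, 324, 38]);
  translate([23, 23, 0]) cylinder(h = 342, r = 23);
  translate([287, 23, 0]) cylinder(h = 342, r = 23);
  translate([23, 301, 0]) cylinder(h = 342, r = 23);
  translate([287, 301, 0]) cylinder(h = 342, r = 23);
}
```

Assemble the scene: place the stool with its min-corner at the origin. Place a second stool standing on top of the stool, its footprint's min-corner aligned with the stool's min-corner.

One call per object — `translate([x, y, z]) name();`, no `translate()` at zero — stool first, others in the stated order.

stool();
translate([0, 0, 383]) stool_2();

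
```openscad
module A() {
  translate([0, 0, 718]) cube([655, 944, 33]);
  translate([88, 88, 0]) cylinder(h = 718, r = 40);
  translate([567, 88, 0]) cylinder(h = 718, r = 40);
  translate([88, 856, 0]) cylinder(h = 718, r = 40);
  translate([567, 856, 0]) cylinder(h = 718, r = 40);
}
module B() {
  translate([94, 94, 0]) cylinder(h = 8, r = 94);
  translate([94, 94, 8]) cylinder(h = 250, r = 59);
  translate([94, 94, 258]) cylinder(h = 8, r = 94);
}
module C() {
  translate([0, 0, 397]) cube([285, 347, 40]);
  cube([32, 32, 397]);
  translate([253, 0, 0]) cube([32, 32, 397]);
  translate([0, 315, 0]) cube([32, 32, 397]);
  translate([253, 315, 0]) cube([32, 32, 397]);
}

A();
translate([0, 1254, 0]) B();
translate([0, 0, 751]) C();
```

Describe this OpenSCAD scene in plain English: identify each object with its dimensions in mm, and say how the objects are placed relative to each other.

A is a table with a 655×944 mm rectangular top, 33 mm thick, top surface at z = 751 mm, supported by four round legs of 80 mm diameter, each leg's bounding box inset 48 mm from the nearest pair of top edges, running from the floor.

B is a spool: two coaxial disc flanges of radius 94 mm and thickness 8 mm, joined by a core cylinder of radius 59 mm and height 250 mm. The lower flange rests on z = 0 and the three cylinders share a vertical axis.

C is a four-legged stool. The seat is a 285×347×40 mm slab whose top surface is at z = 437 mm; four square legs, each 32×32 mm in cross-section, run from the floor (z = 0) to the underside of the seat, each flush with a corner of the seat.

The spool is on the floor beside the table on its +y side. The stool is on top of the table.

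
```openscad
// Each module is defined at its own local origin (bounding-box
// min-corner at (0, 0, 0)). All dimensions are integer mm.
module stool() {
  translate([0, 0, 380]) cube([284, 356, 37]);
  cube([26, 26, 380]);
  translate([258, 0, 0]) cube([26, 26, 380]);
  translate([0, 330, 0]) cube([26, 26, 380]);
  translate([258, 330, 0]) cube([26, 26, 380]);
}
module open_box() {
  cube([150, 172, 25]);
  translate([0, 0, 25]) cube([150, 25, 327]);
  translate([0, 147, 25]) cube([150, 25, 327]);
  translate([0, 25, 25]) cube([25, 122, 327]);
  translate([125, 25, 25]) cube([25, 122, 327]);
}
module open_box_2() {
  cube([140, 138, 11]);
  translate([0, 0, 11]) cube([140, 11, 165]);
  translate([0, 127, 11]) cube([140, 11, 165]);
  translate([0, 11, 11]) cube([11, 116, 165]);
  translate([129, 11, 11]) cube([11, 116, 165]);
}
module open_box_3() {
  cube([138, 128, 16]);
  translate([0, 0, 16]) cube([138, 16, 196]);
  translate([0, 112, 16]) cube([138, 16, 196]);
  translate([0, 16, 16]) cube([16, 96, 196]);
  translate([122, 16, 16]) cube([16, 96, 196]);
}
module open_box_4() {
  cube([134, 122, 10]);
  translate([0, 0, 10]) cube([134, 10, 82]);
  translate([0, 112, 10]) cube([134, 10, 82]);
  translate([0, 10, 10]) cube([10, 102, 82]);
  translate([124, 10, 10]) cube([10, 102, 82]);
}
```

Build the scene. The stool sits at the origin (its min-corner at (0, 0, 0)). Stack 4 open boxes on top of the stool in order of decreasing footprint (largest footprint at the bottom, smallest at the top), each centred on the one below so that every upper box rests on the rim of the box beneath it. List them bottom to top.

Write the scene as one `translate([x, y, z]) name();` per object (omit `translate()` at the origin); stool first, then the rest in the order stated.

stool();
translate([67, 92, 417]) open_box();
translate([72, 109, 769]) open_box_2();
translate([73, 114, 945]) open_box_3();
translate([75, 117, 1157]) open_box_4();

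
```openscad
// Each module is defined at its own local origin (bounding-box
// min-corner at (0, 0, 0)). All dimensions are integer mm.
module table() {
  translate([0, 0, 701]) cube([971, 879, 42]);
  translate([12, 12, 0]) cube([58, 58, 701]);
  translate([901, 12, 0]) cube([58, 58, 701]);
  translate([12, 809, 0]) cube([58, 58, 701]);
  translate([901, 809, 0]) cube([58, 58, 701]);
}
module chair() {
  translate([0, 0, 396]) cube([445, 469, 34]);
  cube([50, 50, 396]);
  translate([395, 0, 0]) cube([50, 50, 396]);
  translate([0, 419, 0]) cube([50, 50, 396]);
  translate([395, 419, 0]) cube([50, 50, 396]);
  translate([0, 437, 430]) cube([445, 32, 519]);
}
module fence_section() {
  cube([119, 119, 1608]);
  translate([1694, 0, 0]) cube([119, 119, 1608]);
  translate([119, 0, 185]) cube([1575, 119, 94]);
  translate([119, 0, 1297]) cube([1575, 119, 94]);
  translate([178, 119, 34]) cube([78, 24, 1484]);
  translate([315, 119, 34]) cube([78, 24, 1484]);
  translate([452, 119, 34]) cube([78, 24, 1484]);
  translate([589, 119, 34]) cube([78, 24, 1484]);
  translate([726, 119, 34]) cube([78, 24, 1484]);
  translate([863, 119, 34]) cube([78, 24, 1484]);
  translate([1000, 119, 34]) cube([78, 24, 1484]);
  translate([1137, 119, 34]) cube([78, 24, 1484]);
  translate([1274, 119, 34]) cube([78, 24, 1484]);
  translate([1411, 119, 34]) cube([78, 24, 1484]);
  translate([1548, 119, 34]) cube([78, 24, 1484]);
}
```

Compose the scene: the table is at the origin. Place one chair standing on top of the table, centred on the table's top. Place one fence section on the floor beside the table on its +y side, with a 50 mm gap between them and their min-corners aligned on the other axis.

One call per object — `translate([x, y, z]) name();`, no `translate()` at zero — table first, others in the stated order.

table();
translate([263, 205, 743]) chair();
translate([0, 929, 0]) fence_section();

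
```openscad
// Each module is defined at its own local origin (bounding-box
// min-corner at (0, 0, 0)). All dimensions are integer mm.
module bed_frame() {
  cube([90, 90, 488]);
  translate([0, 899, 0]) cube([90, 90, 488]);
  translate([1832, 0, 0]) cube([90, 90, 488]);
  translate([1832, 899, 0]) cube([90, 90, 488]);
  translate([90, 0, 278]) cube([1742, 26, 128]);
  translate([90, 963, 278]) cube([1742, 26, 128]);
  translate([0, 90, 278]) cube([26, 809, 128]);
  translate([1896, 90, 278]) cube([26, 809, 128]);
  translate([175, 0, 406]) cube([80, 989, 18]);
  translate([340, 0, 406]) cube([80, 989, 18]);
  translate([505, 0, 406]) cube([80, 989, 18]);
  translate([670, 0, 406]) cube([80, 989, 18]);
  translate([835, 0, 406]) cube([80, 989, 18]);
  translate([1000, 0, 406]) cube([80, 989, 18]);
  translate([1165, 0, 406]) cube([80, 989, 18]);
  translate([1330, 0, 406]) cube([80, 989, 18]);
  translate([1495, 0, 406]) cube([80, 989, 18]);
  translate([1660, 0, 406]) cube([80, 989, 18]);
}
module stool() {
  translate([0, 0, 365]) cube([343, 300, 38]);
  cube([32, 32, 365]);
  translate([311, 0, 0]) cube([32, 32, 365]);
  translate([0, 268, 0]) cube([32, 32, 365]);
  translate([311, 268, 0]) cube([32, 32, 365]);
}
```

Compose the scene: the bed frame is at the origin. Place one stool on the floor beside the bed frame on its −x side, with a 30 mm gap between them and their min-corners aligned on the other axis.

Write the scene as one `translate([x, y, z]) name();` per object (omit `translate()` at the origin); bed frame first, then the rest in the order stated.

bed_frame();
translate([-373, 0, 0]) stool();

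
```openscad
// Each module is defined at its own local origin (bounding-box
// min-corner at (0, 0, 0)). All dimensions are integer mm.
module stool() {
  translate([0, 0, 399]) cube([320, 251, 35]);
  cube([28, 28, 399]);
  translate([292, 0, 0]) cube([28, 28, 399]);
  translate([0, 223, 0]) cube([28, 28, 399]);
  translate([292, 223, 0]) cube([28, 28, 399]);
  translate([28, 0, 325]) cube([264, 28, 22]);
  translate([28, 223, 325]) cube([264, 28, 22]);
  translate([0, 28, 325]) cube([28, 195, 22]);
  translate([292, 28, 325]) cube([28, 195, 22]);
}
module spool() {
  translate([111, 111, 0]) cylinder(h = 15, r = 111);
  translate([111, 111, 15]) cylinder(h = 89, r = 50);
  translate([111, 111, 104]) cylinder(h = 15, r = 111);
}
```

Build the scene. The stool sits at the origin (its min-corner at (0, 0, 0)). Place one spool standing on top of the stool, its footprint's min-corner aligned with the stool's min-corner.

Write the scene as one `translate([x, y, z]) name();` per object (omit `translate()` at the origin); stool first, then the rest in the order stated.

stool();
translate([0, 0, 434]) spool();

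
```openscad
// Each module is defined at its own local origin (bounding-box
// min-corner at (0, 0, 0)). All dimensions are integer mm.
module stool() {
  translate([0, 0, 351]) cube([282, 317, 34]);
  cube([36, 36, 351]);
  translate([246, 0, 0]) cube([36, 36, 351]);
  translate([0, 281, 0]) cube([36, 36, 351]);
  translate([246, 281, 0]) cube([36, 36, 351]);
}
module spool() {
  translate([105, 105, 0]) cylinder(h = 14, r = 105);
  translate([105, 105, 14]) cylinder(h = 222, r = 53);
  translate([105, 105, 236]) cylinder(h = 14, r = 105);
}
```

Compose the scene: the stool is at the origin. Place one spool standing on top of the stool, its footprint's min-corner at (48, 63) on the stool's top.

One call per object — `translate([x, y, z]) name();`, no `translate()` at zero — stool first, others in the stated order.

stool();
translate([48, 63, 385]) spool();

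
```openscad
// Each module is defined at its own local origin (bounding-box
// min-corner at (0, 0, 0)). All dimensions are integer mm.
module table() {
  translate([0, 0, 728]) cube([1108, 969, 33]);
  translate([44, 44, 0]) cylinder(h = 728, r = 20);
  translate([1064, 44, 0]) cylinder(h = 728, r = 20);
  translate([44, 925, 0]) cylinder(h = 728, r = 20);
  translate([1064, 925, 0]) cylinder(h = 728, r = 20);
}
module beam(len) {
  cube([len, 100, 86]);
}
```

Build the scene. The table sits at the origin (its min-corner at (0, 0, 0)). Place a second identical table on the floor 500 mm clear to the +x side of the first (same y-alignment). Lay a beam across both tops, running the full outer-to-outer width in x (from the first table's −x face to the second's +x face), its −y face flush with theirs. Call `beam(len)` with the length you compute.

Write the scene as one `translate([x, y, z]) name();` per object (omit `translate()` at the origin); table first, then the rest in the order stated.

table();
translate([1608, 0, 0]) table();
translate([0, 0, 761]) beam(2716);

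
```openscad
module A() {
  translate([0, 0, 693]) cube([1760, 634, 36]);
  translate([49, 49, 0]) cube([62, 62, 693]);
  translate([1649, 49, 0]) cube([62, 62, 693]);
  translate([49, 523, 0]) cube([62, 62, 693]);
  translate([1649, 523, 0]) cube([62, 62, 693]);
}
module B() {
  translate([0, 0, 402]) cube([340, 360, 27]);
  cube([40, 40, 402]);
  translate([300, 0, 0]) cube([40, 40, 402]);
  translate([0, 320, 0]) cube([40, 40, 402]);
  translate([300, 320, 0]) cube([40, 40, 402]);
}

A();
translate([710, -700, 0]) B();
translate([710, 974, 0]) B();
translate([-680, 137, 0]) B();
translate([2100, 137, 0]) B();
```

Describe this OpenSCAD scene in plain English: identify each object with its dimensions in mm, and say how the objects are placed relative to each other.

A is a table with a 1760×634 mm rectangular top, 36 mm thick, top surface at z = 729 mm, supported by four 62×62 mm square legs, each inset 49 mm from the nearest pair of top edges, running from the floor.

B is a four-legged stool. The seat is 340×360 mm, 27 mm thick, top at z = 429 mm. It stands on four square legs, each 40×40 mm in cross-section, from z = 0 to the seat underside, each flush with a corner of the seat.

Four stools sit around the table at the −y, +y, −x, +x sides.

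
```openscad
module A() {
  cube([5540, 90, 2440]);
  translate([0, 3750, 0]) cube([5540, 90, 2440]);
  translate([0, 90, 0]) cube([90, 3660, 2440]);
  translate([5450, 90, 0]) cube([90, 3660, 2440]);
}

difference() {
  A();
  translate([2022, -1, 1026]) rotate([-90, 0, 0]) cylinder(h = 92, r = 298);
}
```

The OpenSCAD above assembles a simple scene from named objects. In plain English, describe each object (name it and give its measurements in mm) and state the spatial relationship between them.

A is a box-shaped house frame (walls only): outside footprint 5540×3840 mm, wall height 2440 mm, wall thickness 90 mm. The two y-facing walls run the full x-width; the two x-facing walls fit between the inner faces of the y-facing walls.

The house frame has a circular hole of radius 298 mm through its front wall, centred at (x = 2022, z = 1026).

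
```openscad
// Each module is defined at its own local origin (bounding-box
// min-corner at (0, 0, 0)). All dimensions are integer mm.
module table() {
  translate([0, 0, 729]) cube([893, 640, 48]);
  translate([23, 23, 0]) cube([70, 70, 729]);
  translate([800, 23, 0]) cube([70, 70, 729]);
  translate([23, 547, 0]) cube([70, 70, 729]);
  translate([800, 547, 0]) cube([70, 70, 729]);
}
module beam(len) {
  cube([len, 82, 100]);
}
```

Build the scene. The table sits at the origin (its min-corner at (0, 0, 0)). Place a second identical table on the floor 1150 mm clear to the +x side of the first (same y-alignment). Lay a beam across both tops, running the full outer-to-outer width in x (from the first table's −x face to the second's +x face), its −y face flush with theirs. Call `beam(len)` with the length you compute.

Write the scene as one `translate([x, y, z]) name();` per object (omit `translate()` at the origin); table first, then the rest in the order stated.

table();
translate([2043, 0, 0]) table();
translate([0, 0, 777]) beam(2936);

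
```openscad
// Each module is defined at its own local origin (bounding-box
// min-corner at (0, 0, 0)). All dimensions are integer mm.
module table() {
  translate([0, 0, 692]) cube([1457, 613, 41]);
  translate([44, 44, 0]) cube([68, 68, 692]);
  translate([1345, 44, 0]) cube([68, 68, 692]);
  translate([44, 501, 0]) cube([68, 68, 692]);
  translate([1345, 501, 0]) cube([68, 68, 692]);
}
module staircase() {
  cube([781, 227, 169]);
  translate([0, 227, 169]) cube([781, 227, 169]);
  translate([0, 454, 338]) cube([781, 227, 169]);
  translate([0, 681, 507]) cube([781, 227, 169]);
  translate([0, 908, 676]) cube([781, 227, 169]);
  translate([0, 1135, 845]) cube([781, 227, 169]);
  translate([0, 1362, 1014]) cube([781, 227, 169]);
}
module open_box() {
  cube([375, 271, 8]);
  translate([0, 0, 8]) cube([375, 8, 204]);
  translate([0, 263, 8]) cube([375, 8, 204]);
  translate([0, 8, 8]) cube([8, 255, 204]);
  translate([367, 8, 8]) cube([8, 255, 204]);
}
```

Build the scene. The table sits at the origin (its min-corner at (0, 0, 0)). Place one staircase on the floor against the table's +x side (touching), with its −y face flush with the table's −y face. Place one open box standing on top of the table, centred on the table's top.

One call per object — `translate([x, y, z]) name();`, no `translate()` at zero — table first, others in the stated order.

table();
translate([1457, 0, 0]) staircase();
translate([541, 171, 733]) open_box();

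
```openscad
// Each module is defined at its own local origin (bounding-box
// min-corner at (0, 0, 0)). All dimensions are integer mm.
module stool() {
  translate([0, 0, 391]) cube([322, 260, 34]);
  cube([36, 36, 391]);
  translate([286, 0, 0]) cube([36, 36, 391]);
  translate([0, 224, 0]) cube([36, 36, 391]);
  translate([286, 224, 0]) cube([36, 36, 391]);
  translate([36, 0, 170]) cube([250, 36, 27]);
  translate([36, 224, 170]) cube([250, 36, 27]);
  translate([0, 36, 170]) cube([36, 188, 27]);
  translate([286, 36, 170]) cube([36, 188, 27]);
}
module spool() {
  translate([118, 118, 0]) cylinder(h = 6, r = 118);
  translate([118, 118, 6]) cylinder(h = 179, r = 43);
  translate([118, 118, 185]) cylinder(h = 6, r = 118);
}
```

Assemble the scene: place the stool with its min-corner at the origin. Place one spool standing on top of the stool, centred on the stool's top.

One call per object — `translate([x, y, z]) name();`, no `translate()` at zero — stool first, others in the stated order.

stool();
translate([43, 12, 425]) spool();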